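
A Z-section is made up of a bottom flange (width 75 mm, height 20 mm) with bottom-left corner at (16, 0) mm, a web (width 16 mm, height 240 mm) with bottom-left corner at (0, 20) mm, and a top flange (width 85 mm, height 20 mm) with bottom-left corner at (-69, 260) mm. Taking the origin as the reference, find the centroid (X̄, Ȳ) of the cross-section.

Part | A | x̄ᵢ | ȳᵢ | A·x̄ᵢ | A·ȳᵢ
bottom flange | 1500.00 | 53.50 | 10.00 | 80250.00 | 15000.00
web | 3840.00 | 8.00 | 140.00 | 30720.00 | 537600.00
top flange | 1700.00 | -26.50 | 270.00 | -45050.00 | 459000.00
Σ | 7040.00 |  |  | 65920.00 | 1011600.00
X̄ = 65920.00 / 7040.00 = 9.36 mm
Ȳ = 1011600.00 / 7040.00 = 143.69 mm

X̄ = 9.36 mm, Ȳ = 143.69 mm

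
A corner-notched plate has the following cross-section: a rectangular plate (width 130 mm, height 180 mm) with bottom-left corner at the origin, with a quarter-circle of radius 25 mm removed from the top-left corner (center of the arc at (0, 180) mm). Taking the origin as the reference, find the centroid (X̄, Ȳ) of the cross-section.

X̄ = 66.17 mm, Ȳ = 88.30 mm

plate: A = 130 × 180 = 23400.00, centroid at (65.00, 90.00).
removed quarter-circle: A = −¼π·25² = -490.87, centroid at (10.61, 169.39).
ΣA = 22909.13 mm², ΣAX̄ = 1515791.67 mm³, ΣAȲ = 2022851.04 mm³.
X̄ = 1515791.67/22909.13 = 66.17 mm; Ȳ = 2022851.04/22909.13 = 88.30 mm.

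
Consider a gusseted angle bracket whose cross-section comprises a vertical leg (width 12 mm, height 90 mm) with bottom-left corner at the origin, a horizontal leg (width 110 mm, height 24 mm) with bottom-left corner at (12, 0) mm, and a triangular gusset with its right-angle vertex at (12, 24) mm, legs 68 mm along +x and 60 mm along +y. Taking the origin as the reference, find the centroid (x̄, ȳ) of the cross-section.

x̄ = 44.11 mm, ȳ = 29.52 mm

vertical leg: A = 12 × 90 = 1080.00, centroid at (6.00, 45.00).
horizontal leg: A = 110 × 24 = 2640.00, centroid at (67.00, 12.00).
gusset: A = ½·68·60 = 2040.00, centroid at (34.67, 44.00).
ΣA = 5760.00 mm²
ΣAx̄ = (1080.00)(6.00) + (2640.00)(67.00) + (2040.00)(34.67) = 254080.00 mm³
ΣAȳ = (1080.00)(45.00) + (2640.00)(12.00) + (2040.00)(44.00) = 170040.00 mm³
x̄ = 254080.00 / 5760.00 = 44.11 mm
ȳ = 170040.00 / 5760.00 = 29.52 mm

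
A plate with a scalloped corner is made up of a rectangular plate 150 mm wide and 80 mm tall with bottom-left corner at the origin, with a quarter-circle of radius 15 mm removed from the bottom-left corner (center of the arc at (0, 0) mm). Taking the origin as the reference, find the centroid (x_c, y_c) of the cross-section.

plate: A = 150 × 80 = 12000.00, centroid at (75.00, 40.00).
removed quarter-circle: A = −¼π·15² = -176.71, centroid at (6.37, 6.37).
ΣA = 11823.29 mm²
ΣAx_c = (12000.00)(75.00) + (-176.71)(6.37) = 898875.00 mm³
ΣAy_c = (12000.00)(40.00) + (-176.71)(6.37) = 478875.00 mm³
x_c = 898875.00 / 11823.29 = 76.03 mm
y_c = 478875.00 / 11823.29 = 40.50 mm

x_c = 76.03 mm, y_c = 40.50 mm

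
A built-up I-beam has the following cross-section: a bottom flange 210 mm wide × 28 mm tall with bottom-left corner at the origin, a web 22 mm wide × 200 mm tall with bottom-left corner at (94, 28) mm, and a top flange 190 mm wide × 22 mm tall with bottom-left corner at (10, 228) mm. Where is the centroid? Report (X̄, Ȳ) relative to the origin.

Part | A | x̄ᵢ | ȳᵢ | A·x̄ᵢ | A·ȳᵢ
bottom flange | 5880.00 | 105.00 | 14.00 | 617400.00 | 82320.00
web | 4400.00 | 105.00 | 128.00 | 462000.00 | 563200.00
top flange | 4180.00 | 105.00 | 239.00 | 438900.00 | 999020.00
Σ | 14460.00 |  |  | 1518300.00 | 1644540.00
X̄ = 1518300.00 / 14460.00 = 105.00 mm
Ȳ = 1644540.00 / 14460.00 = 113.73 mm

X̄ = 105.00 mm, Ȳ = 113.73 mm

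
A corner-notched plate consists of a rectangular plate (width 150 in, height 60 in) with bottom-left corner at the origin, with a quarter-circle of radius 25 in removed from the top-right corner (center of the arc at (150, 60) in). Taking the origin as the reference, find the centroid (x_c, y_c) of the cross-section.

x_c = 71.29 in, y_c = 28.88 in

plate: A = 150 × 60 = 9000.00, centroid at (75.00, 30.00).
removed quarter-circle: A = −¼π·25² = -490.87, centroid at (139.39, 49.39).
ΣA = 8509.13 in², ΣAx_c = 606577.26 in³, ΣAy_c = 245755.90 in³.
x_c = 606577.26/8509.13 = 71.29 in; y_c = 245755.90/8509.13 = 28.88 in.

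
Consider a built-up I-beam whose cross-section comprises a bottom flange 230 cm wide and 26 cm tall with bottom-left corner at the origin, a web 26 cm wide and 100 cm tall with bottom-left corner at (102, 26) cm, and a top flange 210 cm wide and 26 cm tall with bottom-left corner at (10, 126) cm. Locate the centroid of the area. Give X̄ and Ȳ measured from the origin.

bottom flange: A = 230 × 26 = 5980.00, centroid at (115.00, 13.00).
web: A = 26 × 100 = 2600.00, centroid at (115.00, 76.00).
top flange: A = 210 × 26 = 5460.00, centroid at (115.00, 139.00).
ΣA = 14040.00 cm²
ΣAX̄ = (5980.00)(115.00) + (2600.00)(115.00) + (5460.00)(115.00) = 1614600.00 cm³
ΣAȲ = (5980.00)(13.00) + (2600.00)(76.00) + (5460.00)(139.00) = 1034280.00 cm³
X̄ = 1614600.00 / 14040.00 = 115.00 cm
Ȳ = 1034280.00 / 14040.00 = 73.67 cm

X̄ = 115.00 cm, Ȳ = 73.67 cm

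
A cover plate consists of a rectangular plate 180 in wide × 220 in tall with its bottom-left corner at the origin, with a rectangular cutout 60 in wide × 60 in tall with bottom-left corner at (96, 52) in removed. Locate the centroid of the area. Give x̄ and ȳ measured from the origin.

plate: A = 180 × 220 = 39600.00, centroid at (90.00, 110.00).
hole: A = −(60 × 60) = -3600.00, centroid at (126.00, 82.00).
ΣA = 36000.00 in²
ΣAx̄ = (39600.00)(90.00) + (-3600.00)(126.00) = 3110400.00 in³
ΣAȳ = (39600.00)(110.00) + (-3600.00)(82.00) = 4060800.00 in³
x̄ = 3110400.00 / 36000.00 = 86.40 in
ȳ = 4060800.00 / 36000.00 = 112.80 in

x̄ = 86.40 in, ȳ = 112.80 in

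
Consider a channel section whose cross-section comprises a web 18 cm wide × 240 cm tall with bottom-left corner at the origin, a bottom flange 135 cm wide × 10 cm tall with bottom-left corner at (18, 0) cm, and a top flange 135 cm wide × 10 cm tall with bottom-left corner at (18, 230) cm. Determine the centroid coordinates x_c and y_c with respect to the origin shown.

web: A = 18 × 240 = 4320.00, centroid at (9.00, 120.00).
bottom flange: A = 135 × 10 = 1350.00, centroid at (85.50, 5.00).
top flange: A = 135 × 10 = 1350.00, centroid at (85.50, 235.00).
ΣA = 7020.00 cm², ΣAx_c = 269730.00 cm³, ΣAy_c = 842400.00 cm³.
x_c = 269730.00/7020.00 = 38.42 cm; y_c = 842400.00/7020.00 = 120.00 cm.

x_c = 38.42 cm, y_c = 120.00 cm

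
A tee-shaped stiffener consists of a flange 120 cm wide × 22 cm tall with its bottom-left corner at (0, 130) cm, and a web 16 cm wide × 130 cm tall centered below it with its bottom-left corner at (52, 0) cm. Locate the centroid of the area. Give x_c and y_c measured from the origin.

web: A = 16 × 130 = 2080.00, centroid at (60.00, 65.00).
flange: A = 120 × 22 = 2640.00, centroid at (60.00, 141.00).
ΣA = 4720.00 cm²
ΣAx_c = (2080.00)(60.00) + (2640.00)(60.00) = 283200.00 cm³
ΣAy_c = (2080.00)(65.00) + (2640.00)(141.00) = 507440.00 cm³
x_c = 283200.00 / 4720.00 = 60.00 cm
y_c = 507440.00 / 4720.00 = 107.51 cm

x_c = 60.00 cm, y_c = 107.51 cm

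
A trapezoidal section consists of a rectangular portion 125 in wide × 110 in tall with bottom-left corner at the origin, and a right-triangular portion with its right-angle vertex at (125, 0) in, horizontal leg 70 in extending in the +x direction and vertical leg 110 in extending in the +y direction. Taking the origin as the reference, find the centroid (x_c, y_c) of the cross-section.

x_c = 81.28 in, y_c = 50.99 in

rectangular portion: A = 125 × 110 = 13750.00, centroid at (62.50, 55.00).
triangular portion: A = ½·70·110 = 3850.00, centroid at (148.33, 36.67).
ΣA = 17600.00 in²
ΣAx_c = (13750.00)(62.50) + (3850.00)(148.33) = 1430458.33 in³
ΣAy_c = (13750.00)(55.00) + (3850.00)(36.67) = 897416.67 in³
x_c = 1430458.33 / 17600.00 = 81.28 in
y_c = 897416.67 / 17600.00 = 50.99 in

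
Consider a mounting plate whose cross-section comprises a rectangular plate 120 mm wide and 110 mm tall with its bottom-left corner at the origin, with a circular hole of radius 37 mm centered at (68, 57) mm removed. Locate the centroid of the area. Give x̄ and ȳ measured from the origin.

x̄ = 56.13 mm, ȳ = 54.03 mm

Part | A | x̄ᵢ | ȳᵢ | A·x̄ᵢ | A·ȳᵢ
plate | 13200.00 | 60.00 | 55.00 | 792000.00 | 726000.00
hole | -4300.84 | 68.00 | 57.00 | -292457.14 | -245147.90
Σ | 8899.16 |  |  | 499542.86 | 480852.10
x̄ = 499542.86 / 8899.16 = 56.13 mm
ȳ = 480852.10 / 8899.16 = 54.03 mm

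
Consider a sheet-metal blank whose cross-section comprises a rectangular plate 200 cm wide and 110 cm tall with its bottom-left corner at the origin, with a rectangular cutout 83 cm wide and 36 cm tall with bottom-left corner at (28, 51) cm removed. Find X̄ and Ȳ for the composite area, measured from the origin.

plate: A = 200 × 110 = 22000.00, centroid at (100.00, 55.00).
hole: A = −(83 × 36) = -2988.00, centroid at (69.50, 69.00).
ΣA = 19012.00 cm²
ΣAX̄ = (22000.00)(100.00) + (-2988.00)(69.50) = 1992334.00 cm³
ΣAȲ = (22000.00)(55.00) + (-2988.00)(69.00) = 1003828.00 cm³
X̄ = 1992334.00 / 19012.00 = 104.79 cm
Ȳ = 1003828.00 / 19012.00 = 52.80 cm

X̄ = 104.79 cm, Ȳ = 52.80 cm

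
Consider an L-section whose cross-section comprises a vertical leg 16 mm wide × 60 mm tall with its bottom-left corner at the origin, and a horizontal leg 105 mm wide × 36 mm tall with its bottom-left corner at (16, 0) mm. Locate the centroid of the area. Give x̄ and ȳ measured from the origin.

x̄ = 56.25 mm, ȳ = 20.43 mm

Part | A | x̄ᵢ | ȳᵢ | A·x̄ᵢ | A·ȳᵢ
vertical leg | 960.00 | 8.00 | 30.00 | 7680.00 | 28800.00
horizontal leg | 3780.00 | 68.50 | 18.00 | 258930.00 | 68040.00
Σ | 4740.00 |  |  | 266610.00 | 96840.00
x̄ = 266610.00 / 4740.00 = 56.25 mm
ȳ = 96840.00 / 4740.00 = 20.43 mm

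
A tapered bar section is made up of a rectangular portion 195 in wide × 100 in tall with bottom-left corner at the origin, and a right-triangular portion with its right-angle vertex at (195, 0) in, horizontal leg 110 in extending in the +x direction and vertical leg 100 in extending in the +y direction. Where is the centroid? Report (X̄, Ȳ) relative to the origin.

X̄ = 127.02 in, Ȳ = 46.33 in

rectangular portion: A = 195 × 100 = 19500.00, centroid at (97.50, 50.00).
triangular portion: A = ½·110·100 = 5500.00, centroid at (231.67, 33.33).
ΣA = 25000.00 in², ΣAX̄ = 3175416.67 in³, ΣAȲ = 1158333.33 in³.
X̄ = 3175416.67/25000.00 = 127.02 in; Ȳ = 1158333.33/25000.00 = 46.33 in.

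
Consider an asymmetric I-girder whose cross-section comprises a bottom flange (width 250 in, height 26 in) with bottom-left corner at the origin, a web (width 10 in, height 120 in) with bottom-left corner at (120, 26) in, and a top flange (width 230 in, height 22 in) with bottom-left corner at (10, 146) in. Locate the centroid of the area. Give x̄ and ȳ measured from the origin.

Part | A | x̄ᵢ | ȳᵢ | A·x̄ᵢ | A·ȳᵢ
bottom flange | 6500.00 | 125.00 | 13.00 | 812500.00 | 84500.00
web | 1200.00 | 125.00 | 86.00 | 150000.00 | 103200.00
top flange | 5060.00 | 125.00 | 157.00 | 632500.00 | 794420.00
Σ | 12760.00 |  |  | 1595000.00 | 982120.00
x̄ = 1595000.00 / 12760.00 = 125.00 in
ȳ = 982120.00 / 12760.00 = 76.97 in

x̄ = 125.00 in, ȳ = 76.97 in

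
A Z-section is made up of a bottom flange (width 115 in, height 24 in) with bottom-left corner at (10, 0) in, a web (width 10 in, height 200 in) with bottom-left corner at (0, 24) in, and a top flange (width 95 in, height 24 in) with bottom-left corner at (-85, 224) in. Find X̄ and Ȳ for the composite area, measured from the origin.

bottom flange: A = 115 × 24 = 2760.00, centroid at (67.50, 12.00).
web: A = 10 × 200 = 2000.00, centroid at (5.00, 124.00).
top flange: A = 95 × 24 = 2280.00, centroid at (-37.50, 236.00).
ΣA = 7040.00 in², ΣAX̄ = 110800.00 in³, ΣAȲ = 819200.00 in³.
X̄ = 110800.00/7040.00 = 15.74 in; Ȳ = 819200.00/7040.00 = 116.36 in.

X̄ = 15.74 in, Ȳ = 116.36 in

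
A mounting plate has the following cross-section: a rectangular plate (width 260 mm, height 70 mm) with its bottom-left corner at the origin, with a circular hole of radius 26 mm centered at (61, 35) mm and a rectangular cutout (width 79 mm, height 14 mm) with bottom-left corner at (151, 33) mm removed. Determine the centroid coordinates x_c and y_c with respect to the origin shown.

x_c = 135.32 mm, y_c = 34.63 mm

plate: A = 260 × 70 = 18200.00, centroid at (130.00, 35.00).
hole 1: A = −π·26² = -2123.72, centroid at (61.00, 35.00).
hole 2: A = −(79 × 14) = -1106.00, centroid at (190.50, 40.00).
ΣA = 14970.28 mm², ΣAx_c = 2025760.29 mm³, ΣAy_c = 518429.92 mm³.
x_c = 2025760.29/14970.28 = 135.32 mm; y_c = 518429.92/14970.28 = 34.63 mm.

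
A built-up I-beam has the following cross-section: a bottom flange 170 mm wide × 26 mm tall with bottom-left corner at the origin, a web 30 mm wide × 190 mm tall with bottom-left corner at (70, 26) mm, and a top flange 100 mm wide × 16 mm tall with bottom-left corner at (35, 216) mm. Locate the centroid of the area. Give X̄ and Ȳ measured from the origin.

X̄ = 85.00 mm, Ȳ = 94.33 mm

bottom flange: A = 170 × 26 = 4420.00, centroid at (85.00, 13.00).
web: A = 30 × 190 = 5700.00, centroid at (85.00, 121.00).
top flange: A = 100 × 16 = 1600.00, centroid at (85.00, 224.00).
ΣA = 11720.00 mm²
ΣAX̄ = (4420.00)(85.00) + (5700.00)(85.00) + (1600.00)(85.00) = 996200.00 mm³
ΣAȲ = (4420.00)(13.00) + (5700.00)(121.00) + (1600.00)(224.00) = 1105560.00 mm³
X̄ = 996200.00 / 11720.00 = 85.00 mm
Ȳ = 1105560.00 / 11720.00 = 94.33 mm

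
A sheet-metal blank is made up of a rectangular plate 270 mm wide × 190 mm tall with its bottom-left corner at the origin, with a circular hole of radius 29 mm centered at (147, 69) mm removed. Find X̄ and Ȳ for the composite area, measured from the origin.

plate: A = 270 × 190 = 51300.00, centroid at (135.00, 95.00).
hole: A = −π·29² = -2642.08, centroid at (147.00, 69.00).
ΣA = 48657.92 mm²
ΣAX̄ = (51300.00)(135.00) + (-2642.08)(147.00) = 6537114.33 mm³
ΣAȲ = (51300.00)(95.00) + (-2642.08)(69.00) = 4691196.52 mm³
X̄ = 6537114.33 / 48657.92 = 134.35 mm
Ȳ = 4691196.52 / 48657.92 = 96.41 mm

X̄ = 134.35 mm, Ȳ = 96.41 mm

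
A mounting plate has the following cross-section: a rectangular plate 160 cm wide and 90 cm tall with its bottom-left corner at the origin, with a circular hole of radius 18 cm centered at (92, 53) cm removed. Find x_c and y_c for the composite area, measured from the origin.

Part | A | x̄ᵢ | ȳᵢ | A·x̄ᵢ | A·ȳᵢ
plate | 14400.00 | 80.00 | 45.00 | 1152000.00 | 648000.00
hole | -1017.88 | 92.00 | 53.00 | -93644.59 | -53947.43
Σ | 13382.12 |  |  | 1058355.41 | 594052.57
x_c = 1058355.41 / 13382.12 = 79.09 cm
y_c = 594052.57 / 13382.12 = 44.39 cm

x_c = 79.09 cm, y_c = 44.39 cm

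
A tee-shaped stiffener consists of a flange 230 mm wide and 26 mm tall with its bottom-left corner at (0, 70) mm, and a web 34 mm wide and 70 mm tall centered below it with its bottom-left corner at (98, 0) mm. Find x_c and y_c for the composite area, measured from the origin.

x_c = 115.00 mm, y_c = 69.33 mm

web: A = 34 × 70 = 2380.00, centroid at (115.00, 35.00).
flange: A = 230 × 26 = 5980.00, centroid at (115.00, 83.00).
ΣA = 8360.00 mm², ΣAx_c = 961400.00 mm³, ΣAy_c = 579640.00 mm³.
x_c = 961400.00/8360.00 = 115.00 mm; y_c = 579640.00/8360.00 = 69.33 mm.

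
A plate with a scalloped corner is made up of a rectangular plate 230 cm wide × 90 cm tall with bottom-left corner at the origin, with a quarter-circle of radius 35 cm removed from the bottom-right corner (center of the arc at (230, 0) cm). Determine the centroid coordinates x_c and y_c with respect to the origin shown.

x_c = 110.12 cm, y_c = 46.47 cm

Part | A | x̄ᵢ | ȳᵢ | A·x̄ᵢ | A·ȳᵢ
plate | 20700.00 | 115.00 | 45.00 | 2380500.00 | 931500.00
removed quarter-circle | -962.11 | 215.15 | 14.85 | -206994.27 | -14291.67
Σ | 19737.89 |  |  | 2173505.73 | 917208.33
x_c = 2173505.73 / 19737.89 = 110.12 cm
y_c = 917208.33 / 19737.89 = 46.47 cm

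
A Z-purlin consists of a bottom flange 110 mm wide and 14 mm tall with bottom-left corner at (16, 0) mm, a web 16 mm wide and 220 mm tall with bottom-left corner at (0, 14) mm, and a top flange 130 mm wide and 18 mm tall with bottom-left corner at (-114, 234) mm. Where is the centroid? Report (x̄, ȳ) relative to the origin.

x̄ = 3.09 mm, ȳ = 137.28 mm

bottom flange: A = 110 × 14 = 1540.00, centroid at (71.00, 7.00).
web: A = 16 × 220 = 3520.00, centroid at (8.00, 124.00).
top flange: A = 130 × 18 = 2340.00, centroid at (-49.00, 243.00).
ΣA = 7400.00 mm²
ΣAx̄ = (1540.00)(71.00) + (3520.00)(8.00) + (2340.00)(-49.00) = 22840.00 mm³
ΣAȳ = (1540.00)(7.00) + (3520.00)(124.00) + (2340.00)(243.00) = 1015880.00 mm³
x̄ = 22840.00 / 7400.00 = 3.09 mm
ȳ = 1015880.00 / 7400.00 = 137.28 mm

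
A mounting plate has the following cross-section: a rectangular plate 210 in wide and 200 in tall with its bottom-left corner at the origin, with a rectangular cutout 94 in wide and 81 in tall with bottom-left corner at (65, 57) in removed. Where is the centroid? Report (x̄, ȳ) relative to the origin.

plate: A = 210 × 200 = 42000.00, centroid at (105.00, 100.00).
hole: A = −(94 × 81) = -7614.00, centroid at (112.00, 97.50).
ΣA = 34386.00 in², ΣAx̄ = 3557232.00 in³, ΣAȳ = 3457635.00 in³.
x̄ = 3557232.00/34386.00 = 103.45 in; ȳ = 3457635.00/34386.00 = 100.55 in.

x̄ = 103.45 in, ȳ = 100.55 in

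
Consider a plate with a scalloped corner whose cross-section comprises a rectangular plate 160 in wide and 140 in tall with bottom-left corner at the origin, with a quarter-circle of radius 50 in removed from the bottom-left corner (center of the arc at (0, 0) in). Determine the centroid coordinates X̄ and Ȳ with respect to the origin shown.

Part | A | x̄ᵢ | ȳᵢ | A·x̄ᵢ | A·ȳᵢ
plate | 22400.00 | 80.00 | 70.00 | 1792000.00 | 1568000.00
removed quarter-circle | -1963.50 | 21.22 | 21.22 | -41666.67 | -41666.67
Σ | 20436.50 |  |  | 1750333.33 | 1526333.33
X̄ = 1750333.33 / 20436.50 = 85.65 in
Ȳ = 1526333.33 / 20436.50 = 74.69 in

X̄ = 85.65 in, Ȳ = 74.69 in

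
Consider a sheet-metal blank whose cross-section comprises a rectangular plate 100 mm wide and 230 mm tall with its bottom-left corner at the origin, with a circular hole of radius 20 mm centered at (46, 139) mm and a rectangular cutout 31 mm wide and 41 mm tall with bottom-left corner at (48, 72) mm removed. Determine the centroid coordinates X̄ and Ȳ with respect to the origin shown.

X̄ = 49.41 mm, Ȳ = 114.92 mm

plate: A = 100 × 230 = 23000.00, centroid at (50.00, 115.00).
hole 1: A = −π·20² = -1256.64, centroid at (46.00, 139.00).
hole 2: A = −(31 × 41) = -1271.00, centroid at (63.50, 92.50).
ΣA = 20472.36 mm², ΣAX̄ = 1011486.20 mm³, ΣAȲ = 2352759.95 mm³.
X̄ = 1011486.20/20472.36 = 49.41 mm; Ȳ = 2352759.95/20472.36 = 114.92 mm.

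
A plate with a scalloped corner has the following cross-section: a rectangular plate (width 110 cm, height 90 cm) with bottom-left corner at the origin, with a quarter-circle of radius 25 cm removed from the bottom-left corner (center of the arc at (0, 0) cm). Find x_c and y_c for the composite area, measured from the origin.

plate: A = 110 × 90 = 9900.00, centroid at (55.00, 45.00).
removed quarter-circle: A = −¼π·25² = -490.87, centroid at (10.61, 10.61).
ΣA = 9409.13 cm²
ΣAx_c = (9900.00)(55.00) + (-490.87)(10.61) = 539291.67 cm³
ΣAy_c = (9900.00)(45.00) + (-490.87)(10.61) = 440291.67 cm³
x_c = 539291.67 / 9409.13 = 57.32 cm
y_c = 440291.67 / 9409.13 = 46.79 cm

x_c = 57.32 cm, y_c = 46.79 cm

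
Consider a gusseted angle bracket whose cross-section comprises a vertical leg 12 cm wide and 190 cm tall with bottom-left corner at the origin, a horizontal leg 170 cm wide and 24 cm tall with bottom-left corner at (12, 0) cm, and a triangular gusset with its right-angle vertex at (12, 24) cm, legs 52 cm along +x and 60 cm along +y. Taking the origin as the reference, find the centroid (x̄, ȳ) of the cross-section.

x̄ = 57.47 cm, ȳ = 42.20 cm

Part | A | x̄ᵢ | ȳᵢ | A·x̄ᵢ | A·ȳᵢ
vertical leg | 2280.00 | 6.00 | 95.00 | 13680.00 | 216600.00
horizontal leg | 4080.00 | 97.00 | 12.00 | 395760.00 | 48960.00
gusset | 1560.00 | 29.33 | 44.00 | 45760.00 | 68640.00
Σ | 7920.00 |  |  | 455200.00 | 334200.00
x̄ = 455200.00 / 7920.00 = 57.47 cm
ȳ = 334200.00 / 7920.00 = 42.20 cm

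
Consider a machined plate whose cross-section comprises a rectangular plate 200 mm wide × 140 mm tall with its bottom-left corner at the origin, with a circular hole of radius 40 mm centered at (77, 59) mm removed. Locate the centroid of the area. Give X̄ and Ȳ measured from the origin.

plate: A = 200 × 140 = 28000.00, centroid at (100.00, 70.00).
hole: A = −π·40² = -5026.55, centroid at (77.00, 59.00).
ΣA = 22973.45 mm², ΣAX̄ = 2412955.79 mm³, ΣAȲ = 1663433.65 mm³.
X̄ = 2412955.79/22973.45 = 105.03 mm; Ȳ = 1663433.65/22973.45 = 72.41 mm.

X̄ = 105.03 mm, Ȳ = 72.41 mm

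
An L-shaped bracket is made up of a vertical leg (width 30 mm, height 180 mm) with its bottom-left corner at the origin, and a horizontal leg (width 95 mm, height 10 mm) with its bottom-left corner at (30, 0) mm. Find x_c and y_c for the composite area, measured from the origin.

vertical leg: A = 30 × 180 = 5400.00, centroid at (15.00, 90.00).
horizontal leg: A = 95 × 10 = 950.00, centroid at (77.50, 5.00).
ΣA = 6350.00 mm², ΣAx_c = 154625.00 mm³, ΣAy_c = 490750.00 mm³.
x_c = 154625.00/6350.00 = 24.35 mm; y_c = 490750.00/6350.00 = 77.28 mm.

x_c = 24.35 mm, y_c = 77.28 mm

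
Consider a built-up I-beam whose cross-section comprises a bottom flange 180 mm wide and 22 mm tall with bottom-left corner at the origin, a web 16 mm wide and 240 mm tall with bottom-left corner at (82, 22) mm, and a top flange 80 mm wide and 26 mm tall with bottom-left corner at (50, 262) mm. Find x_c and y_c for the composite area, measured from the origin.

x_c = 90.00 mm, y_c = 117.49 mm

bottom flange: A = 180 × 22 = 3960.00, centroid at (90.00, 11.00).
web: A = 16 × 240 = 3840.00, centroid at (90.00, 142.00).
top flange: A = 80 × 26 = 2080.00, centroid at (90.00, 275.00).
ΣA = 9880.00 mm², ΣAx_c = 889200.00 mm³, ΣAy_c = 1160840.00 mm³.
x_c = 889200.00/9880.00 = 90.00 mm; y_c = 1160840.00/9880.00 = 117.49 mm.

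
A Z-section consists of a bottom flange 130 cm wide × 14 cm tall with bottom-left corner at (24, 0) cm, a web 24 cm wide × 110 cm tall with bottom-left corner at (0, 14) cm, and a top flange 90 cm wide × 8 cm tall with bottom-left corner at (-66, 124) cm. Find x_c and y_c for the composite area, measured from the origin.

x_c = 34.47 cm, y_c = 55.42 cm

bottom flange: A = 130 × 14 = 1820.00, centroid at (89.00, 7.00).
web: A = 24 × 110 = 2640.00, centroid at (12.00, 69.00).
top flange: A = 90 × 8 = 720.00, centroid at (-21.00, 128.00).
ΣA = 5180.00 cm², ΣAx_c = 178540.00 cm³, ΣAy_c = 287060.00 cm³.
x_c = 178540.00/5180.00 = 34.47 cm; y_c = 287060.00/5180.00 = 55.42 cm.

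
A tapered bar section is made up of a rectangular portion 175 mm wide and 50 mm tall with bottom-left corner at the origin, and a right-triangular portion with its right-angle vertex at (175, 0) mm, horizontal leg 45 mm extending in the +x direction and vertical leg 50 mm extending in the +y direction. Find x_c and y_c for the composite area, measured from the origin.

rectangular portion: A = 175 × 50 = 8750.00, centroid at (87.50, 25.00).
triangular portion: A = ½·45·50 = 1125.00, centroid at (190.00, 16.67).
ΣA = 9875.00 mm²
ΣAx_c = (8750.00)(87.50) + (1125.00)(190.00) = 979375.00 mm³
ΣAy_c = (8750.00)(25.00) + (1125.00)(16.67) = 237500.00 mm³
x_c = 979375.00 / 9875.00 = 99.18 mm
y_c = 237500.00 / 9875.00 = 24.05 mm

x_c = 99.18 mm, y_c = 24.05 mm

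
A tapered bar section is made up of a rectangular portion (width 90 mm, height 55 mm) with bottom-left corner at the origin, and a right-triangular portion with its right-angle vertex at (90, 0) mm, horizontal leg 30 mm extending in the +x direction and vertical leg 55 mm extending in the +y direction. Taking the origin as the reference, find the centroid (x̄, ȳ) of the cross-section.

rectangular portion: A = 90 × 55 = 4950.00, centroid at (45.00, 27.50).
triangular portion: A = ½·30·55 = 825.00, centroid at (100.00, 18.33).
ΣA = 5775.00 mm², ΣAx̄ = 305250.00 mm³, ΣAȳ = 151250.00 mm³.
x̄ = 305250.00/5775.00 = 52.86 mm; ȳ = 151250.00/5775.00 = 26.19 mm.

x̄ = 52.86 mm, ȳ = 26.19 mm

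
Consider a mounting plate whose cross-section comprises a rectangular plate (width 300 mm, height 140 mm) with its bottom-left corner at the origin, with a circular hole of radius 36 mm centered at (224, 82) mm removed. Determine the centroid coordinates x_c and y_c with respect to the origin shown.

plate: A = 300 × 140 = 42000.00, centroid at (150.00, 70.00).
hole: A = −π·36² = -4071.50, centroid at (224.00, 82.00).
ΣA = 37928.50 mm²
ΣAx_c = (42000.00)(150.00) + (-4071.50)(224.00) = 5387983.09 mm³
ΣAy_c = (42000.00)(70.00) + (-4071.50)(82.00) = 2606136.67 mm³
x_c = 5387983.09 / 37928.50 = 142.06 mm
y_c = 2606136.67 / 37928.50 = 68.71 mm

x_c = 142.06 mm, y_c = 68.71 mm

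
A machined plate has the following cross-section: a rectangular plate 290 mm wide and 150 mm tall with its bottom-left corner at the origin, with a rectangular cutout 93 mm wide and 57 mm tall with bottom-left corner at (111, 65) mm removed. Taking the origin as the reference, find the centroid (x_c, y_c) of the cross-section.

plate: A = 290 × 150 = 43500.00, centroid at (145.00, 75.00).
hole: A = −(93 × 57) = -5301.00, centroid at (157.50, 93.50).
ΣA = 38199.00 mm², ΣAx_c = 5472592.50 mm³, ΣAy_c = 2766856.50 mm³.
x_c = 5472592.50/38199.00 = 143.27 mm; y_c = 2766856.50/38199.00 = 72.43 mm.

x_c = 143.27 mm, y_c = 72.43 mm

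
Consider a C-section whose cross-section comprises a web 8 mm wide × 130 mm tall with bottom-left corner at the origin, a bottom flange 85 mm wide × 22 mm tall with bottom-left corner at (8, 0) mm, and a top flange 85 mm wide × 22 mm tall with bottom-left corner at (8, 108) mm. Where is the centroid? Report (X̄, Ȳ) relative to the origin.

X̄ = 40.38 mm, Ȳ = 65.00 mm

Part | A | x̄ᵢ | ȳᵢ | A·x̄ᵢ | A·ȳᵢ
web | 1040.00 | 4.00 | 65.00 | 4160.00 | 67600.00
bottom flange | 1870.00 | 50.50 | 11.00 | 94435.00 | 20570.00
top flange | 1870.00 | 50.50 | 119.00 | 94435.00 | 222530.00
Σ | 4780.00 |  |  | 193030.00 | 310700.00
X̄ = 193030.00 / 4780.00 = 40.38 mm
Ȳ = 310700.00 / 4780.00 = 65.00 mm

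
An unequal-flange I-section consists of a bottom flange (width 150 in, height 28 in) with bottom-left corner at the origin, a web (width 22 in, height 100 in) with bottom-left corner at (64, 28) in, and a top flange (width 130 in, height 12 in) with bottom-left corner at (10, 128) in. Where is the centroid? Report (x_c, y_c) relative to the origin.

x_c = 75.00 in, y_c = 55.21 in

Part | A | x̄ᵢ | ȳᵢ | A·x̄ᵢ | A·ȳᵢ
bottom flange | 4200.00 | 75.00 | 14.00 | 315000.00 | 58800.00
web | 2200.00 | 75.00 | 78.00 | 165000.00 | 171600.00
top flange | 1560.00 | 75.00 | 134.00 | 117000.00 | 209040.00
Σ | 7960.00 |  |  | 597000.00 | 439440.00
x_c = 597000.00 / 7960.00 = 75.00 in
y_c = 439440.00 / 7960.00 = 55.21 in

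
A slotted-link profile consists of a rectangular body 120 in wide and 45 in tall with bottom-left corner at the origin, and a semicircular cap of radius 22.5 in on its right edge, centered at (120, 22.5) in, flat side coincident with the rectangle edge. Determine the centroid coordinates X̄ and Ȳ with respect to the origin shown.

X̄ = 68.93 in, Ȳ = 22.50 in

rectangular body: A = 120 × 45 = 5400.00, centroid at (60.00, 22.50).
semicircular end: A = ½π·22.5² = 795.22, centroid at (129.55, 22.50).
ΣA = 6195.22 in²
ΣAX̄ = (5400.00)(60.00) + (795.22)(129.55) = 427019.63 in³
ΣAȲ = (5400.00)(22.50) + (795.22)(22.50) = 139392.35 in³
X̄ = 427019.63 / 6195.22 = 68.93 in
Ȳ = 139392.35 / 6195.22 = 22.50 in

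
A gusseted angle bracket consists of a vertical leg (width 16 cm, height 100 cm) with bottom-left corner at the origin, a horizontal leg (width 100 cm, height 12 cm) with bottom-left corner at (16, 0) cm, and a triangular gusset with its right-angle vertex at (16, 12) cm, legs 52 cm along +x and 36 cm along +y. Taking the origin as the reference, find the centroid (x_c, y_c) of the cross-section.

x_c = 32.98 cm, y_c = 29.35 cm

vertical leg: A = 16 × 100 = 1600.00, centroid at (8.00, 50.00).
horizontal leg: A = 100 × 12 = 1200.00, centroid at (66.00, 6.00).
gusset: A = ½·52·36 = 936.00, centroid at (33.33, 24.00).
ΣA = 3736.00 cm², ΣAx_c = 123200.00 cm³, ΣAy_c = 109664.00 cm³.
x_c = 123200.00/3736.00 = 32.98 cm; y_c = 109664.00/3736.00 = 29.35 cm.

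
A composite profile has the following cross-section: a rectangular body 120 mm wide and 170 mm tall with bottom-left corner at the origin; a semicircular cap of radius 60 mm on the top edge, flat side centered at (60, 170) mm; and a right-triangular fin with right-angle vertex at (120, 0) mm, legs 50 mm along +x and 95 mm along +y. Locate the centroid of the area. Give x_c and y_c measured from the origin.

x_c = 66.40 mm, y_c = 102.52 mm

rectangular body: A = 120 × 170 = 20400.00, centroid at (60.00, 85.00).
semicircular top: A = ½π·60² = 5654.87, centroid at (60.00, 195.46).
triangular fin: A = ½·50·95 = 2375.00, centroid at (136.67, 31.67).
ΣA = 28429.87 mm²
ΣAx_c = (20400.00)(60.00) + (5654.87)(60.00) + (2375.00)(136.67) = 1887875.34 mm³
ΣAy_c = (20400.00)(85.00) + (5654.87)(195.46) + (2375.00)(31.67) = 2914535.69 mm³
x_c = 1887875.34 / 28429.87 = 66.40 mm
y_c = 2914535.69 / 28429.87 = 102.52 mm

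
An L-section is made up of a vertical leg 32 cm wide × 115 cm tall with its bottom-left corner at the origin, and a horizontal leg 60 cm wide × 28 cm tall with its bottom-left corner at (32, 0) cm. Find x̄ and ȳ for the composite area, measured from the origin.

x̄ = 30.42 cm, ȳ = 43.87 cm

vertical leg: A = 32 × 115 = 3680.00, centroid at (16.00, 57.50).
horizontal leg: A = 60 × 28 = 1680.00, centroid at (62.00, 14.00).
ΣA = 5360.00 cm²
ΣAx̄ = (3680.00)(16.00) + (1680.00)(62.00) = 163040.00 cm³
ΣAȳ = (3680.00)(57.50) + (1680.00)(14.00) = 235120.00 cm³
x̄ = 163040.00 / 5360.00 = 30.42 cm
ȳ = 235120.00 / 5360.00 = 43.87 cm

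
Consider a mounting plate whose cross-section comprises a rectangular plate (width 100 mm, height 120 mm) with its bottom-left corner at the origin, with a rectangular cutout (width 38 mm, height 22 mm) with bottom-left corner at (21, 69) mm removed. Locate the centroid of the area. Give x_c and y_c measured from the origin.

x_c = 50.75 mm, y_c = 58.50 mm

Part | A | x̄ᵢ | ȳᵢ | A·x̄ᵢ | A·ȳᵢ
plate | 12000.00 | 50.00 | 60.00 | 600000.00 | 720000.00
hole | -836.00 | 40.00 | 80.00 | -33440.00 | -66880.00
Σ | 11164.00 |  |  | 566560.00 | 653120.00
x_c = 566560.00 / 11164.00 = 50.75 mm
y_c = 653120.00 / 11164.00 = 58.50 mm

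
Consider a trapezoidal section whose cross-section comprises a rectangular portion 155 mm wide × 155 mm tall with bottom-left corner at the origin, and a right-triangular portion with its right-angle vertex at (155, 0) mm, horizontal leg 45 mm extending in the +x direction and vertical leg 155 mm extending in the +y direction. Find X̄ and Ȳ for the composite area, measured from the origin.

X̄ = 89.23 mm, Ȳ = 74.23 mm

rectangular portion: A = 155 × 155 = 24025.00, centroid at (77.50, 77.50).
triangular portion: A = ½·45·155 = 3487.50, centroid at (170.00, 51.67).
ΣA = 27512.50 mm², ΣAX̄ = 2454812.50 mm³, ΣAȲ = 2042125.00 mm³.
X̄ = 2454812.50/27512.50 = 89.23 mm; Ȳ = 2042125.00/27512.50 = 74.23 mm.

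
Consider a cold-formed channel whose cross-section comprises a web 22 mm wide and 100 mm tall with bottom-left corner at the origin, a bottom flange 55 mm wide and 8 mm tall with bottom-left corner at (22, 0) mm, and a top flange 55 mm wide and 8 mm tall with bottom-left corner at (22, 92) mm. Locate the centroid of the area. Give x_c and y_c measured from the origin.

x_c = 22.00 mm, y_c = 50.00 mm

web: A = 22 × 100 = 2200.00, centroid at (11.00, 50.00).
bottom flange: A = 55 × 8 = 440.00, centroid at (49.50, 4.00).
top flange: A = 55 × 8 = 440.00, centroid at (49.50, 96.00).
ΣA = 3080.00 mm², ΣAx_c = 67760.00 mm³, ΣAy_c = 154000.00 mm³.
x_c = 67760.00/3080.00 = 22.00 mm; y_c = 154000.00/3080.00 = 50.00 mm.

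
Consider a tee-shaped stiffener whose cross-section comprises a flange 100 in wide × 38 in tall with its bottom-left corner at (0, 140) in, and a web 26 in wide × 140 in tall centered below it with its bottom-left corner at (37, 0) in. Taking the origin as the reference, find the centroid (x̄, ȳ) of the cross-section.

web: A = 26 × 140 = 3640.00, centroid at (50.00, 70.00).
flange: A = 100 × 38 = 3800.00, centroid at (50.00, 159.00).
ΣA = 7440.00 in², ΣAx̄ = 372000.00 in³, ΣAȳ = 859000.00 in³.
x̄ = 372000.00/7440.00 = 50.00 in; ȳ = 859000.00/7440.00 = 115.46 in.

x̄ = 50.00 in, ȳ = 115.46 in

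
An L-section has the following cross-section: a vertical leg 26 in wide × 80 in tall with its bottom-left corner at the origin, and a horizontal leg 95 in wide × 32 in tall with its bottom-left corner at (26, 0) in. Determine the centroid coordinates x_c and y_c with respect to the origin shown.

x_c = 48.92 in, y_c = 25.75 in

vertical leg: A = 26 × 80 = 2080.00, centroid at (13.00, 40.00).
horizontal leg: A = 95 × 32 = 3040.00, centroid at (73.50, 16.00).
ΣA = 5120.00 in², ΣAx_c = 250480.00 in³, ΣAy_c = 131840.00 in³.
x_c = 250480.00/5120.00 = 48.92 in; y_c = 131840.00/5120.00 = 25.75 in.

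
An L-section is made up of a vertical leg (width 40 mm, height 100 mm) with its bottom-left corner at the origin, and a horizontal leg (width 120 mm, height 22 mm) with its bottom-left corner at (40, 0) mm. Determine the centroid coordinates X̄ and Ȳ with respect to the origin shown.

vertical leg: A = 40 × 100 = 4000.00, centroid at (20.00, 50.00).
horizontal leg: A = 120 × 22 = 2640.00, centroid at (100.00, 11.00).
ΣA = 6640.00 mm²
ΣAX̄ = (4000.00)(20.00) + (2640.00)(100.00) = 344000.00 mm³
ΣAȲ = (4000.00)(50.00) + (2640.00)(11.00) = 229040.00 mm³
X̄ = 344000.00 / 6640.00 = 51.81 mm
Ȳ = 229040.00 / 6640.00 = 34.49 mm

X̄ = 51.81 mm, Ȳ = 34.49 mm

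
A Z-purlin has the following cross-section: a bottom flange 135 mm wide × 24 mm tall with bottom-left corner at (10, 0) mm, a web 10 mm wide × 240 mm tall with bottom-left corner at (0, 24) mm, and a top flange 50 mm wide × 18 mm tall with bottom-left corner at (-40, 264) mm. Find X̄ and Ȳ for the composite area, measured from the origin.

bottom flange: A = 135 × 24 = 3240.00, centroid at (77.50, 12.00).
web: A = 10 × 240 = 2400.00, centroid at (5.00, 144.00).
top flange: A = 50 × 18 = 900.00, centroid at (-15.00, 273.00).
ΣA = 6540.00 mm²
ΣAX̄ = (3240.00)(77.50) + (2400.00)(5.00) + (900.00)(-15.00) = 249600.00 mm³
ΣAȲ = (3240.00)(12.00) + (2400.00)(144.00) + (900.00)(273.00) = 630180.00 mm³
X̄ = 249600.00 / 6540.00 = 38.17 mm
Ȳ = 630180.00 / 6540.00 = 96.36 mm

X̄ = 38.17 mm, Ȳ = 96.36 mm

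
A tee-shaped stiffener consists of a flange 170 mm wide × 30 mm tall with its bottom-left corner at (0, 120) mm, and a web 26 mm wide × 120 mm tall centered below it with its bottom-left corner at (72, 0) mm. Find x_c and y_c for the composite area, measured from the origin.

x_c = 85.00 mm, y_c = 106.53 mm

Part | A | x̄ᵢ | ȳᵢ | A·x̄ᵢ | A·ȳᵢ
web | 3120.00 | 85.00 | 60.00 | 265200.00 | 187200.00
flange | 5100.00 | 85.00 | 135.00 | 433500.00 | 688500.00
Σ | 8220.00 |  |  | 698700.00 | 875700.00
x_c = 698700.00 / 8220.00 = 85.00 mm
y_c = 875700.00 / 8220.00 = 106.53 mm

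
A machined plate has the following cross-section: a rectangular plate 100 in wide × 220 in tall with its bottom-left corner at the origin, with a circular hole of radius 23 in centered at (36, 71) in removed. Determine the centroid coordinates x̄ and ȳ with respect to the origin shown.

Part | A | x̄ᵢ | ȳᵢ | A·x̄ᵢ | A·ȳᵢ
plate | 22000.00 | 50.00 | 110.00 | 1100000.00 | 2420000.00
hole | -1661.90 | 36.00 | 71.00 | -59828.49 | -117995.08
Σ | 20338.10 |  |  | 1040171.51 | 2302004.92
x̄ = 1040171.51 / 20338.10 = 51.14 in
ȳ = 2302004.92 / 20338.10 = 113.19 in

x̄ = 51.14 in, ȳ = 113.19 in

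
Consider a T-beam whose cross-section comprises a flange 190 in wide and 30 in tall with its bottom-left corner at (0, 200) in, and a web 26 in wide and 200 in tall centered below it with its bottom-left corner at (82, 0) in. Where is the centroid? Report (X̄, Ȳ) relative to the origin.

web: A = 26 × 200 = 5200.00, centroid at (95.00, 100.00).
flange: A = 190 × 30 = 5700.00, centroid at (95.00, 215.00).
ΣA = 10900.00 in², ΣAX̄ = 1035500.00 in³, ΣAȲ = 1745500.00 in³.
X̄ = 1035500.00/10900.00 = 95.00 in; Ȳ = 1745500.00/10900.00 = 160.14 in.

X̄ = 95.00 in, Ȳ = 160.14 in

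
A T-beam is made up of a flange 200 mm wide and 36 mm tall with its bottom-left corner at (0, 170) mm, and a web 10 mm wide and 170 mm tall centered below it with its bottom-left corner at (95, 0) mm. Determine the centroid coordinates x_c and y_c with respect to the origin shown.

x_c = 100.00 mm, y_c = 168.33 mm

Part | A | x̄ᵢ | ȳᵢ | A·x̄ᵢ | A·ȳᵢ
web | 1700.00 | 100.00 | 85.00 | 170000.00 | 144500.00
flange | 7200.00 | 100.00 | 188.00 | 720000.00 | 1353600.00
Σ | 8900.00 |  |  | 890000.00 | 1498100.00
x_c = 890000.00 / 8900.00 = 100.00 mm
y_c = 1498100.00 / 8900.00 = 168.33 mm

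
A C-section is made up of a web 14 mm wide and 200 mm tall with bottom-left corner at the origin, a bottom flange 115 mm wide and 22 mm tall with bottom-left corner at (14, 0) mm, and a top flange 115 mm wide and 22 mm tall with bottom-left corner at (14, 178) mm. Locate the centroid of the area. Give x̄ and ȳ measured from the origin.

x̄ = 48.52 mm, ȳ = 100.00 mm

web: A = 14 × 200 = 2800.00, centroid at (7.00, 100.00).
bottom flange: A = 115 × 22 = 2530.00, centroid at (71.50, 11.00).
top flange: A = 115 × 22 = 2530.00, centroid at (71.50, 189.00).
ΣA = 7860.00 mm², ΣAx̄ = 381390.00 mm³, ΣAȳ = 786000.00 mm³.
x̄ = 381390.00/7860.00 = 48.52 mm; ȳ = 786000.00/7860.00 = 100.00 mm.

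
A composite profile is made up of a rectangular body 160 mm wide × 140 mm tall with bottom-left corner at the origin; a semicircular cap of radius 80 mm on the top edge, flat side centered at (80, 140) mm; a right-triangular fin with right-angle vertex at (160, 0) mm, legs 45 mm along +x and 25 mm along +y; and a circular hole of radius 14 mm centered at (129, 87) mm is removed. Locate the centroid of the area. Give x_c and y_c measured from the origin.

x_c = 80.72 mm, y_c = 100.86 mm

rectangular body: A = 160 × 140 = 22400.00, centroid at (80.00, 70.00).
semicircular top: A = ½π·80² = 10053.10, centroid at (80.00, 173.95).
triangular fin: A = ½·45·25 = 562.50, centroid at (175.00, 8.33).
hole: A = −π·14² = -615.75, centroid at (129.00, 87.00).
ΣA = 32399.84 mm²
ΣAx_c = (22400.00)(80.00) + (10053.10)(80.00) + (562.50)(175.00) + (-615.75)(129.00) = 2615253.19 mm³
ΣAy_c = (22400.00)(70.00) + (10053.10)(173.95) + (562.50)(8.33) + (-615.75)(87.00) = 3267883.90 mm³
x_c = 2615253.19 / 32399.84 = 80.72 mm
y_c = 3267883.90 / 32399.84 = 100.86 mm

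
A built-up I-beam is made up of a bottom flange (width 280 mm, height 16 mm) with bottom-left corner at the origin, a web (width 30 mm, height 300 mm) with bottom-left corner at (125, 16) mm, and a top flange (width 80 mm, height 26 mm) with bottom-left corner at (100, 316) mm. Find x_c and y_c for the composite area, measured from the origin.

bottom flange: A = 280 × 16 = 4480.00, centroid at (140.00, 8.00).
web: A = 30 × 300 = 9000.00, centroid at (140.00, 166.00).
top flange: A = 80 × 26 = 2080.00, centroid at (140.00, 329.00).
ΣA = 15560.00 mm²
ΣAx_c = (4480.00)(140.00) + (9000.00)(140.00) + (2080.00)(140.00) = 2178400.00 mm³
ΣAy_c = (4480.00)(8.00) + (9000.00)(166.00) + (2080.00)(329.00) = 2214160.00 mm³
x_c = 2178400.00 / 15560.00 = 140.00 mm
y_c = 2214160.00 / 15560.00 = 142.30 mm

x_c = 140.00 mm, y_c = 142.30 mm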